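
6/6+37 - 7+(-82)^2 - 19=6736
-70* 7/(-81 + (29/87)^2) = 315/52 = 6.06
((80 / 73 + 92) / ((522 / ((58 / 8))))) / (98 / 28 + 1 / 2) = 1699 / 5256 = 0.32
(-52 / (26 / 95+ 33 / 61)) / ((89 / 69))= -20792460 / 420169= -49.49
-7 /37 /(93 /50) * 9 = -1050 /1147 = -0.92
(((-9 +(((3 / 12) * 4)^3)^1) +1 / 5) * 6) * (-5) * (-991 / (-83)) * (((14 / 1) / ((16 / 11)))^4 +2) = 4076839482651 / 169984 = 23983666.01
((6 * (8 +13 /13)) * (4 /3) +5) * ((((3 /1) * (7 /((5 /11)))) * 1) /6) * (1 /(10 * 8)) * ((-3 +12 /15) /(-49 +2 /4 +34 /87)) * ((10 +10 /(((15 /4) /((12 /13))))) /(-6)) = -13927221 /19786000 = -0.70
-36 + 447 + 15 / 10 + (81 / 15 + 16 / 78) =163061 / 390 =418.11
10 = 10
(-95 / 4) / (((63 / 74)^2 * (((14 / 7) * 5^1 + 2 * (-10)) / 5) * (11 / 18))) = 26.81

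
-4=-4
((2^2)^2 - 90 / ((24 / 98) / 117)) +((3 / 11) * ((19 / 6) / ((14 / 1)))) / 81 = -1072302443 / 24948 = -42981.50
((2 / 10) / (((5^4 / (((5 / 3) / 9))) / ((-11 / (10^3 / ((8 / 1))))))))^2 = 121 / 4449462890625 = 0.00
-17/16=-1.06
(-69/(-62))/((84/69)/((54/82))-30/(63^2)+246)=699867/155858824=0.00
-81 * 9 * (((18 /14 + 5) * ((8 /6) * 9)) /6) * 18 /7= -1154736 /49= -23566.04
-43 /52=-0.83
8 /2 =4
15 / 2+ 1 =17 / 2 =8.50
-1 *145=-145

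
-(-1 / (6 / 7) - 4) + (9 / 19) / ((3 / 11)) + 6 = 1471 / 114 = 12.90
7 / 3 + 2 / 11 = 83 / 33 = 2.52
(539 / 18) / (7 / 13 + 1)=7007 / 360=19.46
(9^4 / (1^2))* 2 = 13122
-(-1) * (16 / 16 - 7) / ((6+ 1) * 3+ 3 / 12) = -24 / 85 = -0.28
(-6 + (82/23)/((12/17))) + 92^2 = 1167901/138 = 8463.05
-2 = -2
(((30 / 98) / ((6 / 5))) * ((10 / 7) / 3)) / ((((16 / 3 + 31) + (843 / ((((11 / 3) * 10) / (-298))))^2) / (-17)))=-6428125 / 146112007051864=-0.00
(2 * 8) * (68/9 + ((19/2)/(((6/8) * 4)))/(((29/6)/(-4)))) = 20608/261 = 78.96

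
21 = 21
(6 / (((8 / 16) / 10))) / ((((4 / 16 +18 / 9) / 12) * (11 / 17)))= 10880 / 11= 989.09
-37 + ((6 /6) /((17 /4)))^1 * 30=-29.94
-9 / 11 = -0.82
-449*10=-4490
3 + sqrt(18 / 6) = sqrt(3) + 3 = 4.73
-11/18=-0.61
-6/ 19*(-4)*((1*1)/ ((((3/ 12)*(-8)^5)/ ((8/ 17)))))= -3/ 41344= -0.00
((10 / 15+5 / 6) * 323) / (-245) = -969 / 490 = -1.98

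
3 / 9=1 / 3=0.33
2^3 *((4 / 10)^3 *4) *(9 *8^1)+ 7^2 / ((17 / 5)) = 343969 / 2125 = 161.87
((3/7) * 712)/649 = 2136/4543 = 0.47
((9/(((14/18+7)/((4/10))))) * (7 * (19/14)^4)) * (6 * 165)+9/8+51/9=392136139/36015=10888.13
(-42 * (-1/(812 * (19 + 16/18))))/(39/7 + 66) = 63/1733794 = 0.00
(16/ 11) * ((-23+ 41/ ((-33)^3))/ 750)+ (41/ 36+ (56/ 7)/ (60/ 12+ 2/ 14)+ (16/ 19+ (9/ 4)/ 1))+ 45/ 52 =967717189457/ 146461243500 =6.61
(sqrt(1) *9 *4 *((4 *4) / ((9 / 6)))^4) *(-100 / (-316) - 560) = -185451151360 / 711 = -260831436.51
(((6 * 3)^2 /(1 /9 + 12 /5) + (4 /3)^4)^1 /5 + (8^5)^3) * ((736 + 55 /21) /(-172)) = -6244002641174377921067 /41325795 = -151092136065969.88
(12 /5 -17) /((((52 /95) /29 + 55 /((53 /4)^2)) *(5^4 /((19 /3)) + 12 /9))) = -6440225199 /14654238068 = -0.44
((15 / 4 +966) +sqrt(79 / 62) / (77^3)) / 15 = sqrt(4898) / 424575690 +1293 / 20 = 64.65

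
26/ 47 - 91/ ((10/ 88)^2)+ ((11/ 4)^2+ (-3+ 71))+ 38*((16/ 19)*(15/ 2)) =-6730.92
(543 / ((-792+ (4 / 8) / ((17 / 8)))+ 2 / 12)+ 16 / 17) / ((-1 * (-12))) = 0.02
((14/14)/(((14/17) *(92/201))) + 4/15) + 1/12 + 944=947.00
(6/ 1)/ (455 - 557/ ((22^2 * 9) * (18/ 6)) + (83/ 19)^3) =537800472/ 48251494513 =0.01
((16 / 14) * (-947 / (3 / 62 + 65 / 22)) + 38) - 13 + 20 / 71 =-21319497 / 63616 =-335.13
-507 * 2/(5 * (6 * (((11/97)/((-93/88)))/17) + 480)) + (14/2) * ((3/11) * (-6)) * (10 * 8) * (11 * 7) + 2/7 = -30296103948611/429365720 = -70560.14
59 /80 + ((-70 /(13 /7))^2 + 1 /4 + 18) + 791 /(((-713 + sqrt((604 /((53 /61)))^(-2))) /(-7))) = 73441519866967 /50738085840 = 1447.46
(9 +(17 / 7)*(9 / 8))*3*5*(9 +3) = 29565 / 14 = 2111.79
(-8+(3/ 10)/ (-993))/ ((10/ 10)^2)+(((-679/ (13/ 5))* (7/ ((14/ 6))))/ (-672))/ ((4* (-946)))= -20843256307/ 2605208320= -8.00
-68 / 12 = -17 / 3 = -5.67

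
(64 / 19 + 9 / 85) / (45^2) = 5611 / 3270375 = 0.00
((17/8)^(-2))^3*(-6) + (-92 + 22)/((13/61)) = -103087866862/313788397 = -328.53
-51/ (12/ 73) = -310.25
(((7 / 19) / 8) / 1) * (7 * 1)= 49 / 152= 0.32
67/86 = 0.78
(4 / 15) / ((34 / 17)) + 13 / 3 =67 / 15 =4.47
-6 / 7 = -0.86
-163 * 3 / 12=-163 / 4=-40.75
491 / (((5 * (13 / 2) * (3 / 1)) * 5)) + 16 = 16582 / 975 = 17.01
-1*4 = -4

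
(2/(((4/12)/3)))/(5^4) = 0.03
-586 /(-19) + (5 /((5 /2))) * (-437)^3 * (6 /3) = -6342461842 /19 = -333813781.16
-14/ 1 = -14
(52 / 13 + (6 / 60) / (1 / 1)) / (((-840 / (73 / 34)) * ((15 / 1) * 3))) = -2993 / 12852000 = -0.00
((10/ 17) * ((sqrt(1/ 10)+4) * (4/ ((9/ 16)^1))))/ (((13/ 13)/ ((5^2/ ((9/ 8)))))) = 12800 * sqrt(10)/ 1377+512000/ 1377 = 401.22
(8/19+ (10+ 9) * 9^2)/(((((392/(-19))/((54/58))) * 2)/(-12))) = 2369169/5684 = 416.81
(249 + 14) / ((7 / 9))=2367 / 7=338.14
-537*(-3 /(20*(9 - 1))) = 1611 /160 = 10.07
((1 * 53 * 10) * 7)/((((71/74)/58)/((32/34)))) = 254773120/1207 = 211079.64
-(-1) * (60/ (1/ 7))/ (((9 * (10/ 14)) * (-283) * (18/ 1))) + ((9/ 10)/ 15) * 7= 155561/ 382050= 0.41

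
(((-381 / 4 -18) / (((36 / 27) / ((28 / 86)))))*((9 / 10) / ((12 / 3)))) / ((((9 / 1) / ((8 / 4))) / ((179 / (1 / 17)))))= -28948059 / 6880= -4207.57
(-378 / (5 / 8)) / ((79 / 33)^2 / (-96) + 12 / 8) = -316141056 / 752875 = -419.91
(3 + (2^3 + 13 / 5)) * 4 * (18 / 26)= 2448 / 65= 37.66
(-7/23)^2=49/529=0.09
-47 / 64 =-0.73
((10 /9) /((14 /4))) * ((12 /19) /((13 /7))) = 80 /741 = 0.11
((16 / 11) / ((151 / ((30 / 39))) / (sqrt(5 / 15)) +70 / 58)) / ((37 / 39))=-63336000 / 3956824487209 +10301509920 *sqrt(3) / 3956824487209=0.00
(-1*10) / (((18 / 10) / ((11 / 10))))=-55 / 9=-6.11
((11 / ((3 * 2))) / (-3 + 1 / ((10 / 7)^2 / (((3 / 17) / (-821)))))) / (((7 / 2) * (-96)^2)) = -3838175 / 202595758848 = -0.00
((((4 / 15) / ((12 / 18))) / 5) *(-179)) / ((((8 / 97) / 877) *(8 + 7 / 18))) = -137046159 / 7550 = -18151.81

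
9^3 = 729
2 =2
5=5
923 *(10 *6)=55380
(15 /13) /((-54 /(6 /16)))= -5 /624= -0.01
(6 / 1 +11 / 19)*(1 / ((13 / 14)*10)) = 175 / 247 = 0.71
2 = 2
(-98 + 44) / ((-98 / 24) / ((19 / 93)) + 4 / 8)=2.77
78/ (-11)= -78/ 11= -7.09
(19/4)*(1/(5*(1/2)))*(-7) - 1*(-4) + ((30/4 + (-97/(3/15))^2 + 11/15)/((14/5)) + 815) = 35623379/420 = 84817.57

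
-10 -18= -28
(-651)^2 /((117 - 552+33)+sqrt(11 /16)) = -389412576 /369379 - 242172*sqrt(11) /369379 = -1056.41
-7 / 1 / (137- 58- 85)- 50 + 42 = -41 / 6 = -6.83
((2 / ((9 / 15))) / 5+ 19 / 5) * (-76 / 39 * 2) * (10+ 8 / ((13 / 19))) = -377.63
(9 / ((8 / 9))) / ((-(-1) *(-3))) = -27 / 8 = -3.38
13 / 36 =0.36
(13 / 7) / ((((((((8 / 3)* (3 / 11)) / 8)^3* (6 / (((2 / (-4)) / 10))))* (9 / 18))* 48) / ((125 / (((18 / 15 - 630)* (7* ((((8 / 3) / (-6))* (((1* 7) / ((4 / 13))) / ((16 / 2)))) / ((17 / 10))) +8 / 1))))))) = 36768875 / 602491008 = 0.06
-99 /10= -9.90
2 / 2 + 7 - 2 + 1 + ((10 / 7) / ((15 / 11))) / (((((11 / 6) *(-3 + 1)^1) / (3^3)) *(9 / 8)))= 1 / 7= 0.14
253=253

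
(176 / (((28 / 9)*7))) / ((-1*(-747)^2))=-44 / 3038049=-0.00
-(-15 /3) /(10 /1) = 1 /2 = 0.50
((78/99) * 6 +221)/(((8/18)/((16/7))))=89388/77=1160.88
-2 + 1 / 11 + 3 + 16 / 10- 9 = -347 / 55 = -6.31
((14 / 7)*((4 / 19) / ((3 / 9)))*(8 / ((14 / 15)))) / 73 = 1440 / 9709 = 0.15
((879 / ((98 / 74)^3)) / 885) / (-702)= -14841329 / 24363931410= -0.00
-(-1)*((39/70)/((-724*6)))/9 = -13/912240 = -0.00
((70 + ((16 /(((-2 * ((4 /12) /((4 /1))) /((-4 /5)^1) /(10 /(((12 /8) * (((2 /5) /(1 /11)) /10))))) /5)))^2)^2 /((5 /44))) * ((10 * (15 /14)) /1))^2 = 1013309916158375668198932480048828650062500 /86806489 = 11673204708905755515569030000000000.00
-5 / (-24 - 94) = 5 / 118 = 0.04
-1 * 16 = -16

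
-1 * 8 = -8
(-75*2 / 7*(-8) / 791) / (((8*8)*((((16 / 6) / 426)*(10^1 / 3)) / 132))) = 948915 / 44296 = 21.42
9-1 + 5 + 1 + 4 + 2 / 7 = 128 / 7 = 18.29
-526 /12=-263 /6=-43.83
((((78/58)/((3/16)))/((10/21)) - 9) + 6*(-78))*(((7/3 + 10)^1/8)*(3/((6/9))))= -7434891/2320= -3204.69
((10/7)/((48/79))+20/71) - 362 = -4286531/11928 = -359.37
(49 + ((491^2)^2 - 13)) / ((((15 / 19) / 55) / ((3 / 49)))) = 12147090156773 / 49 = 247899799117.82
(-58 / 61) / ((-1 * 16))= 29 / 488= 0.06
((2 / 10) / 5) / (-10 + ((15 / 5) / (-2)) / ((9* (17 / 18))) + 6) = -0.01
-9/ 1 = -9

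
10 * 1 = 10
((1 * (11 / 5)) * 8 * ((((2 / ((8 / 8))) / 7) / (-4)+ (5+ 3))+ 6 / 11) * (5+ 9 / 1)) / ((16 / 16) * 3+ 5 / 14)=29232 / 47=621.96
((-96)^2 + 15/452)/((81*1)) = 1388549/12204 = 113.78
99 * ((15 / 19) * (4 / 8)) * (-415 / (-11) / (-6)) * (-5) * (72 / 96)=280125 / 304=921.46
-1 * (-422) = 422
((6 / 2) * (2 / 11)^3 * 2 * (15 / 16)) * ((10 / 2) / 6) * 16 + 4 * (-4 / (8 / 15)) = -39330 / 1331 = -29.55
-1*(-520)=520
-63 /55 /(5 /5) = -63 /55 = -1.15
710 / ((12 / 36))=2130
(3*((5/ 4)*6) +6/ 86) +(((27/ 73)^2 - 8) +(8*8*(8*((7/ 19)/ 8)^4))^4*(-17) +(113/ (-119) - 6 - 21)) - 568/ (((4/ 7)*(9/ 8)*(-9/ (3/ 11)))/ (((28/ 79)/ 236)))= -588817088757313851479187329598868092905/ 44597883907224388900225731472844230656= -13.20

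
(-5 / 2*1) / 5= -0.50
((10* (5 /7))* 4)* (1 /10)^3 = 1 /35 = 0.03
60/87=20/29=0.69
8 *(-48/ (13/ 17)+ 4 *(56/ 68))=-105152/ 221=-475.80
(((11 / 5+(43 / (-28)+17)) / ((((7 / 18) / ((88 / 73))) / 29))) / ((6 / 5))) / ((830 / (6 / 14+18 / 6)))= 56799864 / 10391185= 5.47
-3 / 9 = -1 / 3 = -0.33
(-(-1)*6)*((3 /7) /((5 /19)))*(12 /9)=456 /35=13.03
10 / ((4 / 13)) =65 / 2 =32.50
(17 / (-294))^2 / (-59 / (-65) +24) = 18785 / 139939884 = 0.00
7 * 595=4165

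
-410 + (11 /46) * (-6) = -9463 /23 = -411.43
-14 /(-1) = 14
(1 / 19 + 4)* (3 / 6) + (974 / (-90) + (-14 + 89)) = 113209 / 1710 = 66.20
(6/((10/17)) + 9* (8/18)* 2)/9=91/45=2.02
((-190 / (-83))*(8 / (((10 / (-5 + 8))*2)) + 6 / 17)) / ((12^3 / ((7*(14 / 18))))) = 0.01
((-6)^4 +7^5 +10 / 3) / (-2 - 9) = -54319 / 33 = -1646.03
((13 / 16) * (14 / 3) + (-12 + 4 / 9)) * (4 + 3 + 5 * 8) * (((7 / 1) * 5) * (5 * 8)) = -4597775 / 9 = -510863.89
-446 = -446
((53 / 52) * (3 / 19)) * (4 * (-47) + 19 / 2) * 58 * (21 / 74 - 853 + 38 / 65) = 1419753.88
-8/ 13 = -0.62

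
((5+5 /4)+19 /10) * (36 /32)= 1467 /160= 9.17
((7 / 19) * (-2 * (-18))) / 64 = 63 / 304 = 0.21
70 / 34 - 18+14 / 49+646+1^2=75130 / 119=631.34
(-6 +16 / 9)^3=-54872 / 729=-75.27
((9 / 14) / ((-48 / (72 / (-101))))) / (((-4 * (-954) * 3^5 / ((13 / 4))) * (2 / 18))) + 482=20806297357 / 43166592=482.00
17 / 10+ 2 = 37 / 10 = 3.70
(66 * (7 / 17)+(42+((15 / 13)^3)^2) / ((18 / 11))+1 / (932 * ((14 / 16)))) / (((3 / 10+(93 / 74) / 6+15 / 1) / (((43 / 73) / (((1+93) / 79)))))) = 27395132010674711345 / 15810053904910997823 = 1.73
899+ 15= 914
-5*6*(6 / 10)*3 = -54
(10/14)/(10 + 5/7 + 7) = 5/124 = 0.04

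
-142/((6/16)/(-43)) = 48848/3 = 16282.67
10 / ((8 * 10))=1 / 8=0.12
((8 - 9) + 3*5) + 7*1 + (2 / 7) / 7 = 1031 / 49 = 21.04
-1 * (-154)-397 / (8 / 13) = -3929 / 8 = -491.12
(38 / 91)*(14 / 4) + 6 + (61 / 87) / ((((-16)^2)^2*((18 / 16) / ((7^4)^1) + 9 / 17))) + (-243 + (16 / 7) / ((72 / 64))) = -2620346863549633 / 11221720473600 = -233.51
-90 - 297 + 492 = 105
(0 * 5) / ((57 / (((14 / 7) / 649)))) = 0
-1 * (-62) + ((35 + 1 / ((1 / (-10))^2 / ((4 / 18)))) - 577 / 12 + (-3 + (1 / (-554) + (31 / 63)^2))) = 300707971 / 4397652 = 68.38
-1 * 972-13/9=-8761/9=-973.44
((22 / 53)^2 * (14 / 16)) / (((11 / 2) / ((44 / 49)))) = 484 / 19663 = 0.02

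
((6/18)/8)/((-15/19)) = -19/360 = -0.05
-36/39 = -12/13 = -0.92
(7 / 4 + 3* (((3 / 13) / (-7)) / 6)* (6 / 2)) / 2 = 619 / 728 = 0.85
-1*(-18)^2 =-324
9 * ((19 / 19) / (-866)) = -0.01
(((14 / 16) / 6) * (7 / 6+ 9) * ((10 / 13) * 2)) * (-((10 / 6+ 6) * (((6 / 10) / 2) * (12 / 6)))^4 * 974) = -58192656109 / 58500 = -994746.26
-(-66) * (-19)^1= -1254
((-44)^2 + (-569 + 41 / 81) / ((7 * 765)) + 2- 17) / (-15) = -833197307 / 6506325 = -128.06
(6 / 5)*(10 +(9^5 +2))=354366 / 5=70873.20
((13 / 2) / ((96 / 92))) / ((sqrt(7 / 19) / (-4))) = -299 * sqrt(133) / 84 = -41.05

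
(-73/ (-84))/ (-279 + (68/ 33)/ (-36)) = -7227/ 2320640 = -0.00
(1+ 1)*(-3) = -6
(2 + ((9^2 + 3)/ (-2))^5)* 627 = -81943401210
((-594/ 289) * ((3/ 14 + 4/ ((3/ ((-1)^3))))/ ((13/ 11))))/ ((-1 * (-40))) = 51183/ 1051960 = 0.05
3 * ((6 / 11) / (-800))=-9 / 4400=-0.00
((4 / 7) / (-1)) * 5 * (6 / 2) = -60 / 7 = -8.57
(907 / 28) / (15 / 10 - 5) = -907 / 98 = -9.26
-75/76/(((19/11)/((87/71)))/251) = -18015525/102524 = -175.72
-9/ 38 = -0.24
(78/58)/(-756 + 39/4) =-52/28855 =-0.00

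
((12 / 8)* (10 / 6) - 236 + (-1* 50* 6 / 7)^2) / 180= 157117 / 17640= 8.91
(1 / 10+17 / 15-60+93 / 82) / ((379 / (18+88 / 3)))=-5033048 / 699255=-7.20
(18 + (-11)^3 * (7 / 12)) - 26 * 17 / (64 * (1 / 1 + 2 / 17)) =-1394623 / 1824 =-764.60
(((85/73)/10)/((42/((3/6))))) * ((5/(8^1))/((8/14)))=0.00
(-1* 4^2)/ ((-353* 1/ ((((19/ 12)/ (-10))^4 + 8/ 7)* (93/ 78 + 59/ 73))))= 6302231161859/ 60781855680000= 0.10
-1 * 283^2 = -80089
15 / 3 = 5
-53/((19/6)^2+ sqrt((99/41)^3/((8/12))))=-47471957748/7095592385+ 418206888 *sqrt(2706)/7095592385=-3.62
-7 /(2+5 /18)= -126 /41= -3.07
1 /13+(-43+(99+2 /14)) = 5116 /91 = 56.22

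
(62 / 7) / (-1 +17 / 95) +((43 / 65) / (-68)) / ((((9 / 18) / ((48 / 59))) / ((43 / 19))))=-281546221 / 26012805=-10.82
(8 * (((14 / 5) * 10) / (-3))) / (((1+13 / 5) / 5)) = -2800 / 27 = -103.70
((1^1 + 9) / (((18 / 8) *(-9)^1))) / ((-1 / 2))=80 / 81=0.99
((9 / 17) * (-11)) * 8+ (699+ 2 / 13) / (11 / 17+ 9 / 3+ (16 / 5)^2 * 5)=-34866347 / 1030302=-33.84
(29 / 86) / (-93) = -29 / 7998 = -0.00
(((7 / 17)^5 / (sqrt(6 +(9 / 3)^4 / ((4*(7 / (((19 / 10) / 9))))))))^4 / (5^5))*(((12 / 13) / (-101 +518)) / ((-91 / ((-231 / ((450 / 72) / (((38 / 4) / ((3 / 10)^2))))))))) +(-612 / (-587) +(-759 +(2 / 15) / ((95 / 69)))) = -1036824022973142474503189911108348479717097741 / 1368093375123373348644118198479868490446125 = -757.86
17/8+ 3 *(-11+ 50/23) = -24.35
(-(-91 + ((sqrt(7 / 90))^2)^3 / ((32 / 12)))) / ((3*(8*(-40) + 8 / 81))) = -176903657 / 1865664000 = -0.09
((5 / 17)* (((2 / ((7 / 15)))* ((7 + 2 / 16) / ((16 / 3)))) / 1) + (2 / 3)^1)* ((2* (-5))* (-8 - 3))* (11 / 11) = 2953885 / 11424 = 258.57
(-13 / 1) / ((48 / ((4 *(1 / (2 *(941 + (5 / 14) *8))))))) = -0.00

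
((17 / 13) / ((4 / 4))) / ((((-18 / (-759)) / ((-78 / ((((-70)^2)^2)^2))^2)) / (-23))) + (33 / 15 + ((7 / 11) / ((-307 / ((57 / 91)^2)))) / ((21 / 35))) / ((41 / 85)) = 4.56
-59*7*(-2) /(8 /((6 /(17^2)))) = 1239 /578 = 2.14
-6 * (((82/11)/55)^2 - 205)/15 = 150056802/1830125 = 81.99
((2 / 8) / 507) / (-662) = -1 / 1342536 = -0.00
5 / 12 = 0.42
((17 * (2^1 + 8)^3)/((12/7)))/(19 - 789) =-12.88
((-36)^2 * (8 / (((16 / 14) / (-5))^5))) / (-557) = 4254271875 / 142592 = 29835.28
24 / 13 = 1.85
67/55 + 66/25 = 1061/275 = 3.86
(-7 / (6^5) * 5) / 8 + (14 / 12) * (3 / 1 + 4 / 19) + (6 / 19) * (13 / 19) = 88955173 / 22457088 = 3.96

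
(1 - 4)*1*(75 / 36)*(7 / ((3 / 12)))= -175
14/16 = 7/8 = 0.88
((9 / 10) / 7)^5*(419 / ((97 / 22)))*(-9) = -2449411569 / 81513950000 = -0.03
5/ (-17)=-5/ 17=-0.29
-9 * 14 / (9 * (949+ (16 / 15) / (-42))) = -4410 / 298927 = -0.01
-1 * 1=-1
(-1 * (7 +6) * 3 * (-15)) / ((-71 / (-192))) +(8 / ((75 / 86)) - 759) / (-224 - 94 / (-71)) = 133466930717 / 84188250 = 1585.34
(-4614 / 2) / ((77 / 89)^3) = -1626363483 / 456533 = -3562.42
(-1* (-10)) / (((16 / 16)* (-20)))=-0.50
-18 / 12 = -3 / 2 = -1.50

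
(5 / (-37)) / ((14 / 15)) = -75 / 518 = -0.14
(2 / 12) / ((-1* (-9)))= 0.02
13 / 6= 2.17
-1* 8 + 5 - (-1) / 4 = -11 / 4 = -2.75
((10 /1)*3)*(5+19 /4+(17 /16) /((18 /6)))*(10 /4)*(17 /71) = 206125 /1136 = 181.45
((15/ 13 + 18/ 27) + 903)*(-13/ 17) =-35288/ 51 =-691.92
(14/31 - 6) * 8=-1376/31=-44.39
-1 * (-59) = 59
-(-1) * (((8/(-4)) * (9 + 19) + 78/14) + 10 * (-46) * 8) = -26113/7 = -3730.43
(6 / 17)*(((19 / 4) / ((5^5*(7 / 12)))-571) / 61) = -74943408 / 22684375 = -3.30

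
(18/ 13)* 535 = 9630/ 13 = 740.77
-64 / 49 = -1.31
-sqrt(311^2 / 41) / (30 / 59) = -18349 * sqrt(41) / 1230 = -95.52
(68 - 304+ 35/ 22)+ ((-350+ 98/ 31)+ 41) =-368449/ 682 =-540.25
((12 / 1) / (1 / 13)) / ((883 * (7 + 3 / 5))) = 390 / 16777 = 0.02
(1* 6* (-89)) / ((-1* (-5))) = -534 / 5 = -106.80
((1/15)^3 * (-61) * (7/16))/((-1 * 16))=427/864000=0.00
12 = 12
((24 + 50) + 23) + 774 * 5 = 3967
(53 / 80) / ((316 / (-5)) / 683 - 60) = -683 / 61952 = -0.01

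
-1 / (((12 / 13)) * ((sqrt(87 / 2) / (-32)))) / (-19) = -104 * sqrt(174) / 4959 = -0.28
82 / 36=41 / 18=2.28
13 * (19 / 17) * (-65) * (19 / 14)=-305045 / 238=-1281.70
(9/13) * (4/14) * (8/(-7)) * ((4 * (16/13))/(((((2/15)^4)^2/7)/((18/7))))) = -1660753125000/8281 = -200549827.92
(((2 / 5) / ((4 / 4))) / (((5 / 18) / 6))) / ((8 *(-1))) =-27 / 25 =-1.08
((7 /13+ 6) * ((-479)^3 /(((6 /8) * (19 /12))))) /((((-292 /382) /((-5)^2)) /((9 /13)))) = 3211673130297000 /234403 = 13701501816.52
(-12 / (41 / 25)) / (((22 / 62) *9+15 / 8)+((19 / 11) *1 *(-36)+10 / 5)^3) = 99026400 / 2949846428957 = 0.00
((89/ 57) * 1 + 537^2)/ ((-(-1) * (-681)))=-16437122/ 38817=-423.45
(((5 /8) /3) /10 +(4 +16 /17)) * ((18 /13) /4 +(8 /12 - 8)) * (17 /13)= -2206705 /48672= -45.34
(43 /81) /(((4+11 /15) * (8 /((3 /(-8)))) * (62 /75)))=-5375 /845184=-0.01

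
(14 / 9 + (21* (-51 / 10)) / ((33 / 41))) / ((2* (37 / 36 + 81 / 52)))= -1692509 / 66550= -25.43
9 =9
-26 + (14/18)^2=-2057/81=-25.40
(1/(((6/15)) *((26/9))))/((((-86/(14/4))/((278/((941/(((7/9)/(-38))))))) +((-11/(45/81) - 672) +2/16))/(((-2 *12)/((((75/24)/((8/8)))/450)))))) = -10592467200/11942160659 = -0.89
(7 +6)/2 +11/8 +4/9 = 599/72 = 8.32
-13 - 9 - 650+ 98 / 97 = -65086 / 97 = -670.99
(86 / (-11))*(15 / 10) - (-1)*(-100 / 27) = -4583 / 297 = -15.43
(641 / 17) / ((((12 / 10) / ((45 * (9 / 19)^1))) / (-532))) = -6057450 / 17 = -356320.59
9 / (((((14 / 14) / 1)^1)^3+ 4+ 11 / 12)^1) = 108 / 71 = 1.52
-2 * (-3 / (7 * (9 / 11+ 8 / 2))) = 66 / 371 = 0.18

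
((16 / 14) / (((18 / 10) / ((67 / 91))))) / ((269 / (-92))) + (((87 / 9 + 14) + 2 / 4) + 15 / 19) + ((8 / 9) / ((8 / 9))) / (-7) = 1444756757 / 58602726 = 24.65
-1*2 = -2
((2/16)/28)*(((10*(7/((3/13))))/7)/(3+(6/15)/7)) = 325/5136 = 0.06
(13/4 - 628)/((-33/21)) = 17493/44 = 397.57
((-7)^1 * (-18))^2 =15876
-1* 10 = -10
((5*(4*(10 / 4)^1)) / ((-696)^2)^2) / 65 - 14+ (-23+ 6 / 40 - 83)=-914025596170727 / 7626412984320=-119.85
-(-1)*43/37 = 43/37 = 1.16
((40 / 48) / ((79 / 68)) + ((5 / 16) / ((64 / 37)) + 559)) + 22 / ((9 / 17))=437896655 / 728064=601.45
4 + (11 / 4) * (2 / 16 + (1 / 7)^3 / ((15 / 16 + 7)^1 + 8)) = 12159043 / 2798880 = 4.34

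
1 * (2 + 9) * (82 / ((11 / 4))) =328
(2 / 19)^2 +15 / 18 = 1829 / 2166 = 0.84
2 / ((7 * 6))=1 / 21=0.05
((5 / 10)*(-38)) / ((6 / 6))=-19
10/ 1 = 10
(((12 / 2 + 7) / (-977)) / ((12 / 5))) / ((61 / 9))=-195 / 238388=-0.00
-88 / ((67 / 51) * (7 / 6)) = -26928 / 469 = -57.42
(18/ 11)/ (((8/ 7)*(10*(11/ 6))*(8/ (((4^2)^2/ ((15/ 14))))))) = 7056/ 3025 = 2.33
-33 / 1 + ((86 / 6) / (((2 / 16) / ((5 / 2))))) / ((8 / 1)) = 17 / 6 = 2.83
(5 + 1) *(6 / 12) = 3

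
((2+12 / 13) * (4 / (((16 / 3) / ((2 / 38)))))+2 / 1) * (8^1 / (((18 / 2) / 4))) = 880 / 117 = 7.52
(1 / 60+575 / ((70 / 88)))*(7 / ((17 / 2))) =303607 / 510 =595.31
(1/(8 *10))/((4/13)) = 13/320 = 0.04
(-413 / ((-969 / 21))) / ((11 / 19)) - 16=-101 / 187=-0.54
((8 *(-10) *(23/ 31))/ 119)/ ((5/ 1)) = -368/ 3689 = -0.10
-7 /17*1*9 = -63 /17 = -3.71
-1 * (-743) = 743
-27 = -27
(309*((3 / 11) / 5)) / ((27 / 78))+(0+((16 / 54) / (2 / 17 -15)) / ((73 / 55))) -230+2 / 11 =-451644746 / 2493315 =-181.14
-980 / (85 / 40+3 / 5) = -39200 / 109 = -359.63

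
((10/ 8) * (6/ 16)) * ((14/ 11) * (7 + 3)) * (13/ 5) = 1365/ 88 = 15.51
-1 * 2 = -2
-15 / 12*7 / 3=-35 / 12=-2.92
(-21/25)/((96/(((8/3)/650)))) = -7/195000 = -0.00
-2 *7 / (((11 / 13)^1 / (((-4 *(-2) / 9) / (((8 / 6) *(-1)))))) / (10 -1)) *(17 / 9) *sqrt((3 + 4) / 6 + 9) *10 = 30940 *sqrt(366) / 99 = 5978.96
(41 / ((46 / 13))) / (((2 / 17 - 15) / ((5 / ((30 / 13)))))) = -117793 / 69828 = -1.69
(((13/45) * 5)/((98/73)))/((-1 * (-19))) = 949/16758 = 0.06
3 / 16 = 0.19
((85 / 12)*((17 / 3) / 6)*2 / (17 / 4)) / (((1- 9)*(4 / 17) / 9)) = -1445 / 96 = -15.05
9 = 9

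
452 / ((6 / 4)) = 904 / 3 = 301.33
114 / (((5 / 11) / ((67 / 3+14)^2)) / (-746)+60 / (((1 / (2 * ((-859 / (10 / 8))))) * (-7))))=25933799276 / 2679955919063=0.01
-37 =-37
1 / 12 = 0.08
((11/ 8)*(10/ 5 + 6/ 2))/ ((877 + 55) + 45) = 55/ 7816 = 0.01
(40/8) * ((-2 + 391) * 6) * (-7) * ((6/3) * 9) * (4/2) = -2940840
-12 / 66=-2 / 11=-0.18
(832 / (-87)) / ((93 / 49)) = -5.04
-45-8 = -53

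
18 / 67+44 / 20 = 827 / 335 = 2.47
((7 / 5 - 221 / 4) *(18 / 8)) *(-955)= 1851363 / 16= 115710.19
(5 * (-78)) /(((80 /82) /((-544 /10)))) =108732 /5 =21746.40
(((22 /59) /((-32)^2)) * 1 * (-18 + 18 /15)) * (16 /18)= -77 /14160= -0.01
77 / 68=1.13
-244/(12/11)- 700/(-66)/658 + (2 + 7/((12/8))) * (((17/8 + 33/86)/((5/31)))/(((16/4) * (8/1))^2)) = -223.55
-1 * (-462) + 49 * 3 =609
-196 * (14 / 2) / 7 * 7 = -1372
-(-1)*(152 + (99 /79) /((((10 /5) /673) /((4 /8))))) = 114659 /316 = 362.84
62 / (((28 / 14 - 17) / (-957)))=19778 / 5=3955.60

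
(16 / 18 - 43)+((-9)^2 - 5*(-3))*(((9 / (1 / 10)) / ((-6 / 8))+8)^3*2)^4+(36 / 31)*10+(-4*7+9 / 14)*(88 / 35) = 409051298258762561498415548101267 / 68355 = 5984219124552155094702883000.00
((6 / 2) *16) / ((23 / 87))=4176 / 23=181.57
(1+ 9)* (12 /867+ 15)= 43390 /289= 150.14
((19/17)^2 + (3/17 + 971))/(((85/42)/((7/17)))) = 82623114/417605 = 197.85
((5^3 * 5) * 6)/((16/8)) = 1875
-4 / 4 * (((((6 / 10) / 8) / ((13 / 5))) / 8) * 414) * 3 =-1863 / 416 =-4.48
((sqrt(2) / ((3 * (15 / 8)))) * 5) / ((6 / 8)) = 1.68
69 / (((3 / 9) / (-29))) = -6003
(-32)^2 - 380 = 644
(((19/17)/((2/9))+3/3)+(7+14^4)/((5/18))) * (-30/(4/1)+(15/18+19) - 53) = -5625372.40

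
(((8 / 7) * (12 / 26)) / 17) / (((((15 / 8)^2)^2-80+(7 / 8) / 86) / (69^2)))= -40250179584 / 18427203431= -2.18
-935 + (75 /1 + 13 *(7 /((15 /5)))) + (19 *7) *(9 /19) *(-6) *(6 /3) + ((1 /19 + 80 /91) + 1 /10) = -82195013 /51870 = -1584.63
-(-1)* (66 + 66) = 132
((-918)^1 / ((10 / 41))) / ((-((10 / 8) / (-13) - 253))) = -7956 / 535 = -14.87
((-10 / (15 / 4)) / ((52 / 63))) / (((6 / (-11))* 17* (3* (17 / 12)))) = 308 / 3757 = 0.08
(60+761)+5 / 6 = 821.83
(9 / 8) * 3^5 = 2187 / 8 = 273.38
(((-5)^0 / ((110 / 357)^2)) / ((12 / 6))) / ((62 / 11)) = 0.93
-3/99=-1/33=-0.03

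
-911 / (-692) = 911 / 692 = 1.32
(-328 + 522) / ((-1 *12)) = -97 / 6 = -16.17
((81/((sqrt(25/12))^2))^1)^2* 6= 5668704/625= 9069.93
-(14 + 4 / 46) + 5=-209 / 23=-9.09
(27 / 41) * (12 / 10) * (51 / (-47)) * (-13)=107406 / 9635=11.15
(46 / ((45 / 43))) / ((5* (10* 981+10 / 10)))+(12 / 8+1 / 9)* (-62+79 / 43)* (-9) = 165611567033 / 189842850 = 872.36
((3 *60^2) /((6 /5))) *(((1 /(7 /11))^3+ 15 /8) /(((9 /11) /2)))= 43430750 /343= 126620.26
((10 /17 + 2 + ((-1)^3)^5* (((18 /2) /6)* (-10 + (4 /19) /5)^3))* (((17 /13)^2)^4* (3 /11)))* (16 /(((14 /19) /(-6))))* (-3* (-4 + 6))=697004129539075239936 /257668941495875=2705037.42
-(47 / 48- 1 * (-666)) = -32015 / 48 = -666.98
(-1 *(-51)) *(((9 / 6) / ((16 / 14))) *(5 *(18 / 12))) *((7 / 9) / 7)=1785 / 32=55.78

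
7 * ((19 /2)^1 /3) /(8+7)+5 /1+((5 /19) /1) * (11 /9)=11627 /1710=6.80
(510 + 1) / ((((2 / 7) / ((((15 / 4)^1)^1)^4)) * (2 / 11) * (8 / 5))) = 9959709375 / 8192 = 1215784.84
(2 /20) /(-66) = -1 /660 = -0.00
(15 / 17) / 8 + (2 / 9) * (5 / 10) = 271 / 1224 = 0.22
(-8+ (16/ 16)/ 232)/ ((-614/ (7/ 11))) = 12985/ 1566928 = 0.01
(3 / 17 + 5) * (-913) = -80344 / 17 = -4726.12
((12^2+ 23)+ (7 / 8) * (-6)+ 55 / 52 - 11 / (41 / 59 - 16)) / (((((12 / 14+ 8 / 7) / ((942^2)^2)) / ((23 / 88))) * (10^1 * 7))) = 1448569058782304133 / 6026020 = 240385703794.93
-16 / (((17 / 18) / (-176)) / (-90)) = -4561920 / 17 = -268348.24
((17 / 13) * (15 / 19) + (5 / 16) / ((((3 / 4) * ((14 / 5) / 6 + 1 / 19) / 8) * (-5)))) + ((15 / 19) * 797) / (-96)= -1990305 / 292448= -6.81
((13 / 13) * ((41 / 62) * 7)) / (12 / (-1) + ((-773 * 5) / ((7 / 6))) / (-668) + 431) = 335503 / 30727727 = 0.01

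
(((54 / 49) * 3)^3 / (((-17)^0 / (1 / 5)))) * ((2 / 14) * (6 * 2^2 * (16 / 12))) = 136048896 / 4117715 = 33.04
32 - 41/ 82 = 63/ 2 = 31.50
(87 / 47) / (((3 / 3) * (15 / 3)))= 87 / 235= 0.37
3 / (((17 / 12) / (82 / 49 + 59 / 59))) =4716 / 833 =5.66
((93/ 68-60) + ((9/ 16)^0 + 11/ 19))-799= -1106021/ 1292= -856.05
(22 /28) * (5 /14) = 0.28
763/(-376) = -763/376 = -2.03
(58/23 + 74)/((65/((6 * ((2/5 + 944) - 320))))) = 6593664/1495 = 4410.48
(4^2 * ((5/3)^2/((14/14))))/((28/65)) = 6500/63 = 103.17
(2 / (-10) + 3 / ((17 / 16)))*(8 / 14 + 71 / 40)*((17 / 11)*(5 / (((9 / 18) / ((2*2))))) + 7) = 423.64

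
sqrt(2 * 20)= 2 * sqrt(10)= 6.32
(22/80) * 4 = 11/10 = 1.10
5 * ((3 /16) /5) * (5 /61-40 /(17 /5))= -2.19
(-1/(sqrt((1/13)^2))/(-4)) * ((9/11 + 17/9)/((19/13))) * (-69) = -260429/627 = -415.36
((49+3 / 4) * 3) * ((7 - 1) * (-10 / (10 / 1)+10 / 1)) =16119 / 2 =8059.50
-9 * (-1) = 9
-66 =-66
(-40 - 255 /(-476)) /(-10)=221 /56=3.95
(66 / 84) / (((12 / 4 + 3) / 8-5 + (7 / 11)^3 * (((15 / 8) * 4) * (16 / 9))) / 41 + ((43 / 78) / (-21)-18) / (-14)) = 491630139 / 793236503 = 0.62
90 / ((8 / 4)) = 45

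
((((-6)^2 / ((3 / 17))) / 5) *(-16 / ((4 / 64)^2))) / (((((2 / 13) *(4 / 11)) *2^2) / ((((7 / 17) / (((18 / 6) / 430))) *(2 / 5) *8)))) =-705216512 / 5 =-141043302.40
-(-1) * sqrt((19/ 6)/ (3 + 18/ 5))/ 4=sqrt(2090)/ 264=0.17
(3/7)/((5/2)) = 6/35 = 0.17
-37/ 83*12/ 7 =-444/ 581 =-0.76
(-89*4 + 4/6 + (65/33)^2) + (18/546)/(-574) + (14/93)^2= -19210764534685/54664395786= -351.43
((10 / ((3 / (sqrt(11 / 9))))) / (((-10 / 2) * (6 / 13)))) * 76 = -988 * sqrt(11) / 27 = -121.36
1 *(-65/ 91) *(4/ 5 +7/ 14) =-13/ 14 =-0.93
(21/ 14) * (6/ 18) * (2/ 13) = 1/ 13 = 0.08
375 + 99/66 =753/2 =376.50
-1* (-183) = 183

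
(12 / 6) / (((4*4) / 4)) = 1 / 2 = 0.50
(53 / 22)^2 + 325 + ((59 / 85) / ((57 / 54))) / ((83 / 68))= 1264515497 / 3816340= 331.34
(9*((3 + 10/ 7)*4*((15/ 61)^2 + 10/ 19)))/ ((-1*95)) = -9259452/ 9402967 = -0.98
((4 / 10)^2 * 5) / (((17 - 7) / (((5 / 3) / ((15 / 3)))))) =2 / 75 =0.03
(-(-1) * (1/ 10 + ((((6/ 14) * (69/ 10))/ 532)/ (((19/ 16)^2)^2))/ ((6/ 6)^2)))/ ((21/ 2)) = 124720339/ 12739529355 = 0.01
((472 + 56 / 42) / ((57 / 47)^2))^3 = 30863997900941752000 / 926004075723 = 33330304.60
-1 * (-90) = 90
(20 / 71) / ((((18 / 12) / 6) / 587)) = 46960 / 71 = 661.41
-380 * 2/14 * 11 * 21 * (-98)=1228920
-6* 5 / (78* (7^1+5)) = -5 / 156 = -0.03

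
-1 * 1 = -1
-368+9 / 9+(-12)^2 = -223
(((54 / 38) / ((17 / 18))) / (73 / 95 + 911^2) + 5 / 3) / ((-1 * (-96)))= 1116937595 / 64335535488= 0.02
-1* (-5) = 5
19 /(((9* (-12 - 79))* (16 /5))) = -95 /13104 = -0.01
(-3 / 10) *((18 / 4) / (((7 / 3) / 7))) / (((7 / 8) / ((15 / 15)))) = -162 / 35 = -4.63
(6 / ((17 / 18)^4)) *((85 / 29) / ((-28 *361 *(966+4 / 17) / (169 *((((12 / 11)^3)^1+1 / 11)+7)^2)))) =-8294748828528240 / 308147760897351991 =-0.03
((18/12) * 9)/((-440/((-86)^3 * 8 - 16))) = 8586783/55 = 156123.33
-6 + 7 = 1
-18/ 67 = -0.27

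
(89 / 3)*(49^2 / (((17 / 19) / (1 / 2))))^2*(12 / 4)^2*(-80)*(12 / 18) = -7408691653160 / 289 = -25635611256.61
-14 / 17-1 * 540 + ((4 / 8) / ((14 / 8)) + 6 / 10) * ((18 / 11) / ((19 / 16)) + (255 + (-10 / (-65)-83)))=-625830308 / 1616615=-387.12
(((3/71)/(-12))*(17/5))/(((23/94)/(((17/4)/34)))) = -0.01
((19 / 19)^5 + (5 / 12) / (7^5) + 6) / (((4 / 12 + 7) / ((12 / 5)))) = 4235379 / 1848770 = 2.29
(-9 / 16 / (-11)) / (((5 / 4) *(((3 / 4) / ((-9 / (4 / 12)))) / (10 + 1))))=-81 / 5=-16.20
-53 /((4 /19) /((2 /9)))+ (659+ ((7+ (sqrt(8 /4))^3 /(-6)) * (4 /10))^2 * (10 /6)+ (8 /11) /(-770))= 140914327 /228690-56 * sqrt(2) /45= 614.42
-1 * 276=-276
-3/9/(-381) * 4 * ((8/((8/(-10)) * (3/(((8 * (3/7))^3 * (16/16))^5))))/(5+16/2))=-747936715490438676480/7838224052915893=-95421.71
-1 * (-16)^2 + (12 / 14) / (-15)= -8962 / 35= -256.06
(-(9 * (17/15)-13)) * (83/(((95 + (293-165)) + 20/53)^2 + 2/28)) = 45696812/9811348515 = 0.00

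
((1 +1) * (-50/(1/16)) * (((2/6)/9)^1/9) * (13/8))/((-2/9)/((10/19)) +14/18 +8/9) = -1625/189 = -8.60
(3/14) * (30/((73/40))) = 1800/511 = 3.52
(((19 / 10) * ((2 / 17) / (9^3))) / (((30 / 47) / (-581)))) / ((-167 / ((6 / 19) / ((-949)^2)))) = 27307 / 46597793705775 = 0.00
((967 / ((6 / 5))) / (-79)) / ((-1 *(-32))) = -4835 / 15168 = -0.32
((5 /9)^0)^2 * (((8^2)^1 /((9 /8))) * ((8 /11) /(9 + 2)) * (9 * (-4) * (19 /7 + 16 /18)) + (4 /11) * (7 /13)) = -48329780 /99099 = -487.69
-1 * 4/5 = -4/5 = -0.80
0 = 0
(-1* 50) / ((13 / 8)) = -400 / 13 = -30.77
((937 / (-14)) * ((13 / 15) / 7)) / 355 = -12181 / 521850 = -0.02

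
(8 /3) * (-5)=-40 /3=-13.33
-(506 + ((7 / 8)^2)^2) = -2074977 / 4096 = -506.59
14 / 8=7 / 4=1.75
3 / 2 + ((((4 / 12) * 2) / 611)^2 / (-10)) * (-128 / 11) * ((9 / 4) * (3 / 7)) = 431186139 / 287457170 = 1.50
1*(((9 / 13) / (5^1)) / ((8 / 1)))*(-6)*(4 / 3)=-9 / 65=-0.14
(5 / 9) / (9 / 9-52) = -5 / 459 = -0.01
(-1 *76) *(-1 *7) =532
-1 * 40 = -40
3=3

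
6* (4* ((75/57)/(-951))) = -200/6023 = -0.03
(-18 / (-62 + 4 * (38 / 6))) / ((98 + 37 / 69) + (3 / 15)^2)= 9315 / 1870484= 0.00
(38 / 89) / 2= 19 / 89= 0.21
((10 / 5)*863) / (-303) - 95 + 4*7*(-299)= -2567227 / 303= -8472.70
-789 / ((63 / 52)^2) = -711152 / 1323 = -537.53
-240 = -240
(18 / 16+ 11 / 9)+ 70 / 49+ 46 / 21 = 3007 / 504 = 5.97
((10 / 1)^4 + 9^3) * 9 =96561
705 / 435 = 47 / 29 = 1.62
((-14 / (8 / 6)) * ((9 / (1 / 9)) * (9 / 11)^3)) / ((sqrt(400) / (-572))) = 16120377 / 1210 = 13322.63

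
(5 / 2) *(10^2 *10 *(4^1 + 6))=25000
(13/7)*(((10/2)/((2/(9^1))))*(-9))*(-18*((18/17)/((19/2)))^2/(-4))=-15352740/730303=-21.02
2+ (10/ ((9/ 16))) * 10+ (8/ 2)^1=1654/ 9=183.78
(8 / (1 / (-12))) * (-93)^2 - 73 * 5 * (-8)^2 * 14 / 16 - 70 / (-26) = -11059637 / 13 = -850741.31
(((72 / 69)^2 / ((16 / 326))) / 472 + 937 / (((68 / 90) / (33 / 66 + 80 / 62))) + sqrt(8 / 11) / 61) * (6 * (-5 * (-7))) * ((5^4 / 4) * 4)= 262500 * sqrt(22) / 671 + 9586526506003125 / 32896394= 291417559.88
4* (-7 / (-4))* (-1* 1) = -7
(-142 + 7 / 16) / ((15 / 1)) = -151 / 16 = -9.44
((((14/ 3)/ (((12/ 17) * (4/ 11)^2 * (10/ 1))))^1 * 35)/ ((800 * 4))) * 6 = 100793/ 307200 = 0.33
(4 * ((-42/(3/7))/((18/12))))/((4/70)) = -13720/3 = -4573.33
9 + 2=11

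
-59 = -59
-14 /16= -7 /8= -0.88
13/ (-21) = -13/ 21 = -0.62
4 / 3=1.33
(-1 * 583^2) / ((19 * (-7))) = 339889 / 133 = 2555.56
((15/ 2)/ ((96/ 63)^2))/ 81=245/ 6144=0.04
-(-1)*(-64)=-64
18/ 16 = 9/ 8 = 1.12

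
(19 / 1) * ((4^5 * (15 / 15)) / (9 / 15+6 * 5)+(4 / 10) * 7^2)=771286 / 765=1008.22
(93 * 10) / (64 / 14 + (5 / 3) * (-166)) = -9765 / 2857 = -3.42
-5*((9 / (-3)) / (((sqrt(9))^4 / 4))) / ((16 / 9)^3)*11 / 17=1485 / 17408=0.09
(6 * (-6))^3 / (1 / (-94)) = 4385664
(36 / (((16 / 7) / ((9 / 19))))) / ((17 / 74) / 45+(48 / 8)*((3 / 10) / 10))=4720275 / 117116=40.30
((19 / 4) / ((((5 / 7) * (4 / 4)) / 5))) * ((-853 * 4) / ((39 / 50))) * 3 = -436342.31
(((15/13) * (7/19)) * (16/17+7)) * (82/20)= 116235/8398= 13.84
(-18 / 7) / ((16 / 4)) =-9 / 14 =-0.64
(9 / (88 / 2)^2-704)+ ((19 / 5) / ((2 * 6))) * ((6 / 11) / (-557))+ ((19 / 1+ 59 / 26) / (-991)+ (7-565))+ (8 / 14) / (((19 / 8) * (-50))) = -58295644515797421 / 46192259313200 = -1262.02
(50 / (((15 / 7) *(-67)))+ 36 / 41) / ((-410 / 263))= -574129 / 1689405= -0.34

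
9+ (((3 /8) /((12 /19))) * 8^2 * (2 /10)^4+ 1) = 6288 /625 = 10.06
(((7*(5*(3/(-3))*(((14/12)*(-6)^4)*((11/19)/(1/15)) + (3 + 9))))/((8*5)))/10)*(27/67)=-11798703/25460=-463.42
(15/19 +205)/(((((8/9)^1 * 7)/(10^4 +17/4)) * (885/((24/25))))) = 140819823/392350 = 358.91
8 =8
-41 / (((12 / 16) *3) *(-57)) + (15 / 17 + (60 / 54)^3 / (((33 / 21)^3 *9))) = 3501337139 / 2820659193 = 1.24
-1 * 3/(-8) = 3/8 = 0.38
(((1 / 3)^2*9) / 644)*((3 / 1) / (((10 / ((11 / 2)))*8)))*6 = 99 / 51520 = 0.00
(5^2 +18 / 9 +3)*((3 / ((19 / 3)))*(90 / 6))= 213.16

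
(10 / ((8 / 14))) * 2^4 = 280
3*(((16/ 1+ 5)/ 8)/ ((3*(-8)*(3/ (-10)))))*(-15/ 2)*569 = -298725/ 64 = -4667.58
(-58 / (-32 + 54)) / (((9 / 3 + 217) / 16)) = -0.19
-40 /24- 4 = -17 /3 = -5.67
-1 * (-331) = 331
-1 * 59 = -59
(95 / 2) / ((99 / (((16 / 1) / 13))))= 760 / 1287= 0.59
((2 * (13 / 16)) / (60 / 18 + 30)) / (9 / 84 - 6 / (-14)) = 91 / 1000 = 0.09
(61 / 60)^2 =3721 / 3600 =1.03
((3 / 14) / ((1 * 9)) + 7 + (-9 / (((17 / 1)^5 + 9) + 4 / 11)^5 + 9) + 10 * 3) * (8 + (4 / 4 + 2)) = 9880873154720310817193147769204398124971 / 19517315171812681856845798161435300000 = 506.26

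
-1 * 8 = -8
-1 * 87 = -87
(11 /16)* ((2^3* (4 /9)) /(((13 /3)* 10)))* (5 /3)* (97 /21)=1067 /2457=0.43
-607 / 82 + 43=2919 / 82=35.60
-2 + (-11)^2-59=60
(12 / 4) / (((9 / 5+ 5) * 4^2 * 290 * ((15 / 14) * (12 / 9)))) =21 / 315520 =0.00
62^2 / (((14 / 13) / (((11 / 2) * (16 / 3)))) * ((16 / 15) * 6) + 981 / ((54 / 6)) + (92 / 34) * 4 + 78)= 46723820 / 2407401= 19.41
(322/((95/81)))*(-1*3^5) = -6337926/95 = -66715.01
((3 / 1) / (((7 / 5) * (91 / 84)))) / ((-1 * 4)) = -45 / 91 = -0.49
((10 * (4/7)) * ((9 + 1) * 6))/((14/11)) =13200/49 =269.39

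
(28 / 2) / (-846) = -7 / 423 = -0.02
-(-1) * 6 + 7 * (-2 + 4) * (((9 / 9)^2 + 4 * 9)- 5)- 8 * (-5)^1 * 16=1094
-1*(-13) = 13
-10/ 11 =-0.91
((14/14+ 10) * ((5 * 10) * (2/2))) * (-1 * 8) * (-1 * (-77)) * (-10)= 3388000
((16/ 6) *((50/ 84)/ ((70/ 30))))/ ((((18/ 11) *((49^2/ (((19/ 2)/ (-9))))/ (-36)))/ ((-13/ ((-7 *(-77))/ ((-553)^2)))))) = -154152700/ 3176523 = -48.53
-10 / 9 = -1.11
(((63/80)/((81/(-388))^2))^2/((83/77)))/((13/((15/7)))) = 47717282459/955708065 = 49.93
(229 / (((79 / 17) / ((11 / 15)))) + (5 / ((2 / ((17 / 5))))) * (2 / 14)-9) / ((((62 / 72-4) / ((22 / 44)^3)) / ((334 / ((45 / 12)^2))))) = -628396952 / 23433375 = -26.82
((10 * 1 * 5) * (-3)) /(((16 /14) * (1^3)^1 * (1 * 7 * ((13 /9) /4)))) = -675 /13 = -51.92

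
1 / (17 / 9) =9 / 17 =0.53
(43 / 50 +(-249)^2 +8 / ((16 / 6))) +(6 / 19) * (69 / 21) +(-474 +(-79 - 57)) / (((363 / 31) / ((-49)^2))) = -63070.99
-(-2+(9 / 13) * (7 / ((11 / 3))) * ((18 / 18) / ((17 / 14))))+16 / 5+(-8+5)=13511 / 12155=1.11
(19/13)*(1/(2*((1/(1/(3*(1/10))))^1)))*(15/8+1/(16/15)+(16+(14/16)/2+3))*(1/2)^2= 8455/624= 13.55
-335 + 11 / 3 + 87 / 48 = -15817 / 48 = -329.52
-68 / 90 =-34 / 45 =-0.76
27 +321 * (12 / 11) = 4149 / 11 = 377.18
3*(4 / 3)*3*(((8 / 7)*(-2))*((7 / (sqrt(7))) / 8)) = -24*sqrt(7) / 7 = -9.07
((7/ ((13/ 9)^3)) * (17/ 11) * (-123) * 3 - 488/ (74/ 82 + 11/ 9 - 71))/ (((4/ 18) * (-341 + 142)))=29.79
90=90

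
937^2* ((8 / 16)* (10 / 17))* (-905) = -3972809725 / 17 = -233694689.71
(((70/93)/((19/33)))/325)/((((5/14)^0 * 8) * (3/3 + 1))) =77/306280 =0.00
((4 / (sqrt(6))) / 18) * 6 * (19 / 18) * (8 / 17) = 152 * sqrt(6) / 1377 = 0.27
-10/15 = -2/3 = -0.67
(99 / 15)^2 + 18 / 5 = 1179 / 25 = 47.16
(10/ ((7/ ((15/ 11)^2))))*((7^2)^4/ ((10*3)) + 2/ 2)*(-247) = -106793494275/ 847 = -126084408.83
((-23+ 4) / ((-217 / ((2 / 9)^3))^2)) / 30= -608 / 375375378735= -0.00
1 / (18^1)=1 / 18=0.06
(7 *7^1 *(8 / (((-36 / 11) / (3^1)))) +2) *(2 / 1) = -2144 / 3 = -714.67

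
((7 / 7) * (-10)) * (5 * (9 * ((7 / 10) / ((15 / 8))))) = -168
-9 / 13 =-0.69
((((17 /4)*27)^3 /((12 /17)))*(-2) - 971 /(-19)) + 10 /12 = -31234554073 /7296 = -4281051.82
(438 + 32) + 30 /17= 8020 /17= 471.76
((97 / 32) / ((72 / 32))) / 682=97 / 49104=0.00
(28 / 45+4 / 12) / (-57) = -43 / 2565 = -0.02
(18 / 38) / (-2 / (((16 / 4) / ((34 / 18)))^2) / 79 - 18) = -460728 / 17513155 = -0.03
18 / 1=18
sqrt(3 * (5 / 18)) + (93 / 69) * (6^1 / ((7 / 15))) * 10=sqrt(30) / 6 + 27900 / 161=174.20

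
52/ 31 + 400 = 12452/ 31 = 401.68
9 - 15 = -6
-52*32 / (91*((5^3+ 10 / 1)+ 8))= -0.13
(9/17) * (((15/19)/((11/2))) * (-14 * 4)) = -15120/3553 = -4.26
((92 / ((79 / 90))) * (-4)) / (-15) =2208 / 79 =27.95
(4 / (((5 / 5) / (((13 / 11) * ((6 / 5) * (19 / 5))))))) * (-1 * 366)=-2169648 / 275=-7889.63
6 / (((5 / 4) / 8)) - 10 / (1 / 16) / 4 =-8 / 5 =-1.60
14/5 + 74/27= 748/135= 5.54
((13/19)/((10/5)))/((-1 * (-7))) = 13/266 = 0.05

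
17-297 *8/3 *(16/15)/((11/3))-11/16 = -17127/80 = -214.09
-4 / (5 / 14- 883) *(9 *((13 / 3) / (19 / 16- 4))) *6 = -23296 / 61785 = -0.38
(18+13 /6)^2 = 14641 /36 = 406.69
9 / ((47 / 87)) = 783 / 47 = 16.66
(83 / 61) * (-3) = -249 / 61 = -4.08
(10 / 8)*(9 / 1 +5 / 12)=565 / 48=11.77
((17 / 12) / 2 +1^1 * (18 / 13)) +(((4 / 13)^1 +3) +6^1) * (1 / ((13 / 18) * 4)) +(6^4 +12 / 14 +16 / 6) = 12348993 / 9464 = 1304.84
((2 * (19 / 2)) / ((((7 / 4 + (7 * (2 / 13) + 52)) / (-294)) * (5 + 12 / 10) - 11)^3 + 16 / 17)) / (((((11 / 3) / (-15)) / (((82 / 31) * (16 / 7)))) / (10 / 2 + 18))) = 27985991784011089920000 / 4648713138712403307217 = 6.02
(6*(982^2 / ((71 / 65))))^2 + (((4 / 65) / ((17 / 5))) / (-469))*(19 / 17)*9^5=249223621765056648220116 / 8882408353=28058113504867.44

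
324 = 324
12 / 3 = 4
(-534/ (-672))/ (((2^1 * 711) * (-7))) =-89/ 1114848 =-0.00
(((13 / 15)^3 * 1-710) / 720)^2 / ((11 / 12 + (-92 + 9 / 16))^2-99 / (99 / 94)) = 5731489766809 / 47829815581640625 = 0.00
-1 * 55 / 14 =-55 / 14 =-3.93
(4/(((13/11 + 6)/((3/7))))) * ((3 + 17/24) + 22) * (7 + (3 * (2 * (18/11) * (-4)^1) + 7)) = -155.09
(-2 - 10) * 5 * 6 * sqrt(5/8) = -90 * sqrt(10) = -284.60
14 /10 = 7 /5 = 1.40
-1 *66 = -66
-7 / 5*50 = -70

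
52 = 52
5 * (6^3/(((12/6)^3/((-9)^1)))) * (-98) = 119070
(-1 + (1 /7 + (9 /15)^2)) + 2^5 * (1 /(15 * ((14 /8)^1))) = 379 /525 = 0.72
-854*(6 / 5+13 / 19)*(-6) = 9654.69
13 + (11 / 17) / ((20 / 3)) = 4453 / 340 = 13.10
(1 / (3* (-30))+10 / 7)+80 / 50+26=18281 / 630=29.02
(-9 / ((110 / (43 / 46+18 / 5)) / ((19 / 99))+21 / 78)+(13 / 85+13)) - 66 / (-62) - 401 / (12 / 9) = -197140310064827 / 687850086260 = -286.60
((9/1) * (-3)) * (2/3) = -18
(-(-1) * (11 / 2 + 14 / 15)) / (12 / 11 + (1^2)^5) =2123 / 690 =3.08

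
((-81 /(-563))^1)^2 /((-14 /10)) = -32805 /2218783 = -0.01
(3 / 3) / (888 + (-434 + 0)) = 1 / 454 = 0.00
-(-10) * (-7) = -70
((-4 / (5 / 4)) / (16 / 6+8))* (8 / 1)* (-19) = 228 / 5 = 45.60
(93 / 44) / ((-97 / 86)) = -3999 / 2134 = -1.87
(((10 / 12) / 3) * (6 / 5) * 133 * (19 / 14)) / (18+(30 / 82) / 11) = 162811 / 48798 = 3.34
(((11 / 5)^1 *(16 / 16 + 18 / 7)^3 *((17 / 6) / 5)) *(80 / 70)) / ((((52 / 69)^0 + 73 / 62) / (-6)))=-11594000 / 64827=-178.85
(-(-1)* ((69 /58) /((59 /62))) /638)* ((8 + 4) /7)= 12834 /3820663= 0.00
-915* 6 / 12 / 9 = -305 / 6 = -50.83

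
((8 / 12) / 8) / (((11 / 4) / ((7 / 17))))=7 / 561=0.01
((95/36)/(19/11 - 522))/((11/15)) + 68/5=4667593/343380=13.59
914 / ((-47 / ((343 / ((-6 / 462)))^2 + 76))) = -637552471258 / 47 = -13564946196.98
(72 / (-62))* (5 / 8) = -45 / 62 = -0.73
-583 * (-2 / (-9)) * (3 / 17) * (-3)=1166 / 17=68.59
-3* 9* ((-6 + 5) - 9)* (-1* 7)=-1890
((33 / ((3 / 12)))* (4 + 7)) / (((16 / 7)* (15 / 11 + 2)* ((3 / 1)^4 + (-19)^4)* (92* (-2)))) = -27951 / 3551107264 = -0.00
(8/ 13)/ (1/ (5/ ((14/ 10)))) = 200/ 91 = 2.20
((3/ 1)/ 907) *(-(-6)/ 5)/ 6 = 3/ 4535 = 0.00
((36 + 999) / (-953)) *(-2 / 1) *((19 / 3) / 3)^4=29973830 / 694737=43.14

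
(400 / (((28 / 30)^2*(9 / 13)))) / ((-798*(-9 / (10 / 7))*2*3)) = 0.02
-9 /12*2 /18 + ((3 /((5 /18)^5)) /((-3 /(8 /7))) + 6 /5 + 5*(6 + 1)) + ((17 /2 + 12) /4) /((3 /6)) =-84613639 /131250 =-644.68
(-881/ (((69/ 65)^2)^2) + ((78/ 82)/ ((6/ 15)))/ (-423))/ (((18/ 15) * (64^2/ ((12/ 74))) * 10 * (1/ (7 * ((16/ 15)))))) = -84854054781587/ 4964791480869888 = -0.02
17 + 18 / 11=205 / 11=18.64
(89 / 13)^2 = 7921 / 169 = 46.87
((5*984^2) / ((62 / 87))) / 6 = 35099280 / 31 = 1132234.84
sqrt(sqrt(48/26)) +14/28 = 1/2 +26^(3/4)*3^(1/4)/13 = 1.67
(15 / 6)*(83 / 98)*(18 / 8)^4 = 54.27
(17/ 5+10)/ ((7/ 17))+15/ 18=7009/ 210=33.38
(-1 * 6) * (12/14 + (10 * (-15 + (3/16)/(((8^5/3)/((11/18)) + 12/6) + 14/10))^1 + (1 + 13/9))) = 1483588153/1685532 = 880.19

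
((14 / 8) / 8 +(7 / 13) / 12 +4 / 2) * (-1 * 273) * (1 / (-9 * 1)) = 19775 / 288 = 68.66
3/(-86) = -3/86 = -0.03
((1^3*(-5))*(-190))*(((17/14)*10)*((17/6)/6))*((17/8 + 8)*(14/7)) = 6177375/56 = 110310.27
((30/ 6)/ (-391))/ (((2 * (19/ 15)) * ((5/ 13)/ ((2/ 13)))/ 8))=-0.02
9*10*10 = 900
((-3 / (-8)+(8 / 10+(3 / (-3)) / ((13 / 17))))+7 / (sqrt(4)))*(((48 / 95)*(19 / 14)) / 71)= 5253 / 161525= 0.03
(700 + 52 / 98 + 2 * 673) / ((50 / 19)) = 777.68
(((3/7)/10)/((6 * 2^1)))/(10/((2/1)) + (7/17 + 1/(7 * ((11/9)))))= 187/289480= 0.00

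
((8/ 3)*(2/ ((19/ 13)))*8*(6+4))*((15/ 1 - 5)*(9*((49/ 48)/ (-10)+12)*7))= 41576080/ 19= 2188214.74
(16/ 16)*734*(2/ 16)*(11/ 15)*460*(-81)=-2506977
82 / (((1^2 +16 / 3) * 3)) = 82 / 19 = 4.32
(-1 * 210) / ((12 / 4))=-70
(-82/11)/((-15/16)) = 1312/165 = 7.95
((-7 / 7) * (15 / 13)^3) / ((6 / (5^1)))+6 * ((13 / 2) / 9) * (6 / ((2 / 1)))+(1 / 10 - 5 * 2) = 19991 / 10985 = 1.82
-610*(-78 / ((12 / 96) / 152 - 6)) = -11571456 / 1459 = -7931.09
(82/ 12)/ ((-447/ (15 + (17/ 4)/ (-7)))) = -16523/ 75096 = -0.22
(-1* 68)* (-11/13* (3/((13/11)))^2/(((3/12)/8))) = 26066304/2197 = 11864.50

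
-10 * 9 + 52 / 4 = -77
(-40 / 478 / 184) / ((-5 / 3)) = 3 / 10994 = 0.00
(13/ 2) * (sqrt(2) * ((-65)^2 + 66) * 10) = 278915 * sqrt(2) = 394445.38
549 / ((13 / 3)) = 1647 / 13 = 126.69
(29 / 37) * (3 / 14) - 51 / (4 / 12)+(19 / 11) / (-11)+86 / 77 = -9519045 / 62678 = -151.87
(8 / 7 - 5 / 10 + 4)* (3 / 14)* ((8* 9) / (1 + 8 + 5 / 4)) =14040 / 2009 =6.99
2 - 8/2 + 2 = 0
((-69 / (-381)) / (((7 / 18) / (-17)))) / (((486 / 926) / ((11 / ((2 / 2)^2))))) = -3982726 / 24003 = -165.93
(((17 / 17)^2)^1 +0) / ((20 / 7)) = 7 / 20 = 0.35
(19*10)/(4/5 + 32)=475/82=5.79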